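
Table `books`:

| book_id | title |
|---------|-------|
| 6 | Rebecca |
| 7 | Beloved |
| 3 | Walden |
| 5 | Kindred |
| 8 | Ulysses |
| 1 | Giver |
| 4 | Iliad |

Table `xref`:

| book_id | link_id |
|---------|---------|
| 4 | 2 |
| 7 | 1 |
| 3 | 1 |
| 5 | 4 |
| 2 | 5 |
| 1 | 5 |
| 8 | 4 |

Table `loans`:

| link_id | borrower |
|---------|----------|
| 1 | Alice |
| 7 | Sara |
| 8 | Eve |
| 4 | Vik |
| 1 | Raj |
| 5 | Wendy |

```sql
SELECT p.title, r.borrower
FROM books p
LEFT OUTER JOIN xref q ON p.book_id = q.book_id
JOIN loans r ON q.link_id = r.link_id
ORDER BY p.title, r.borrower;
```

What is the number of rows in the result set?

7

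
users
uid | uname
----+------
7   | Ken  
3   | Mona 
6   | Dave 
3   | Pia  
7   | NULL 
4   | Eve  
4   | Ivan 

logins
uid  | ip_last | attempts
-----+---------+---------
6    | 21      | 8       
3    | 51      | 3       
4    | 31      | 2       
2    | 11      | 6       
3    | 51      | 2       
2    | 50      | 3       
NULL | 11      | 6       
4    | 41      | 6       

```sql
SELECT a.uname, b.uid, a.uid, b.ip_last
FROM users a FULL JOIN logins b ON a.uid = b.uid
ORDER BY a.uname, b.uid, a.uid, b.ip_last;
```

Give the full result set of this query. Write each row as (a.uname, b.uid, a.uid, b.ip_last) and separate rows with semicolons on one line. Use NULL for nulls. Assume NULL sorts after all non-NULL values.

(Dave, 6, 6, 21); (Eve, 4, 4, 31); (Eve, 4, 4, 41); (Ivan, 4, 4, 31); (Ivan, 4, 4, 41); (Ken, NULL, 7, NULL); (Mona, 3, 3, 51); (Mona, 3, 3, 51); (Pia, 3, 3, 51); (Pia, 3, 3, 51); (NULL, 2, NULL, 11); (NULL, 2, NULL, 50); (NULL, NULL, 7, NULL); (NULL, NULL, NULL, 11)

FULL OUTER JOIN keeps every row from both sides; unmatched rows get NULL for the other side's columns.
Matching on a.uid = b.uid. A NULL in a compared column never satisfies the condition.
Matched pairs: 9; unmatched a rows kept: 2; unmatched b rows kept: 3.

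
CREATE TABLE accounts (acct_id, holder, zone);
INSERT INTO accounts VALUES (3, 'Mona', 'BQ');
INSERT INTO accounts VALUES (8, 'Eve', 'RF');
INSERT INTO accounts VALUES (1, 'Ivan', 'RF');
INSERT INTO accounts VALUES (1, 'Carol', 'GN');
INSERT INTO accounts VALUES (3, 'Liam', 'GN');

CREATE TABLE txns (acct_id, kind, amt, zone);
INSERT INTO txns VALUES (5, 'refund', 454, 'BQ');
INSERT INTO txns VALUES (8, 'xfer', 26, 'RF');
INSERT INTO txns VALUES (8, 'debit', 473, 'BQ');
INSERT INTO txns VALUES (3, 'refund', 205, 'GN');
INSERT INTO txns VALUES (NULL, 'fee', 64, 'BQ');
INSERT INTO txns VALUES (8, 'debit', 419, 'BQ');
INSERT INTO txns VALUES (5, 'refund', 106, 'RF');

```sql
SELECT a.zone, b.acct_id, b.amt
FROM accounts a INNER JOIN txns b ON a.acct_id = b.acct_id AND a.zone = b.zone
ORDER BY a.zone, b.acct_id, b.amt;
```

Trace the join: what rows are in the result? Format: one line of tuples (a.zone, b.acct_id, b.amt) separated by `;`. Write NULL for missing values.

INNER JOIN keeps only pairs where the ON condition holds.
Matching on a.acct_id = b.acct_id AND a.zone = b.zone. A NULL in a compared column never satisfies the condition.
- acct_id=3, zone=BQ: no matching b row, dropped.
- acct_id=8, zone=RF: 1 matching b row(s), so 1 row(s) emitted.
- acct_id=1, zone=RF: no matching b row, dropped.
- acct_id=1, zone=GN: no matching b row, dropped.
- acct_id=3, zone=GN: 1 matching b row(s), so 1 row(s) emitted.
After projecting and ordering:
a.zone | b.acct_id | b.amt
GN | 3 | 205
RF | 8 | 26

(GN, 3, 205); (RF, 8, 26)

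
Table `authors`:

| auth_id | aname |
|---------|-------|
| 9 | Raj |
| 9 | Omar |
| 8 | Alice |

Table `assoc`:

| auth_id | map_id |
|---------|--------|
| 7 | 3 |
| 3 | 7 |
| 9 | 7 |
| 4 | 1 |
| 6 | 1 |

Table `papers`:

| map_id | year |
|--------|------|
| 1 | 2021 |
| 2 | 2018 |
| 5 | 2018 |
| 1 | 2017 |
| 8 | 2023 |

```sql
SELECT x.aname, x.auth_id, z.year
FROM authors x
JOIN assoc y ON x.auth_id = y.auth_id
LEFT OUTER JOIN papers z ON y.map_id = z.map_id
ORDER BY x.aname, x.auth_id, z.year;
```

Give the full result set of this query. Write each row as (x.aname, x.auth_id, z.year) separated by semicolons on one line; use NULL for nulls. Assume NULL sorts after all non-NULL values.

(Omar, 9, NULL); (Raj, 9, NULL)

Evaluate left to right. First `authors x INNER JOIN assoc y` on auth_id: 2 row(s).
Then LEFT JOIN `papers z` on map_id: each of those 2 rows is kept; rows whose y.map_id has no match in z get NULL for z's columns.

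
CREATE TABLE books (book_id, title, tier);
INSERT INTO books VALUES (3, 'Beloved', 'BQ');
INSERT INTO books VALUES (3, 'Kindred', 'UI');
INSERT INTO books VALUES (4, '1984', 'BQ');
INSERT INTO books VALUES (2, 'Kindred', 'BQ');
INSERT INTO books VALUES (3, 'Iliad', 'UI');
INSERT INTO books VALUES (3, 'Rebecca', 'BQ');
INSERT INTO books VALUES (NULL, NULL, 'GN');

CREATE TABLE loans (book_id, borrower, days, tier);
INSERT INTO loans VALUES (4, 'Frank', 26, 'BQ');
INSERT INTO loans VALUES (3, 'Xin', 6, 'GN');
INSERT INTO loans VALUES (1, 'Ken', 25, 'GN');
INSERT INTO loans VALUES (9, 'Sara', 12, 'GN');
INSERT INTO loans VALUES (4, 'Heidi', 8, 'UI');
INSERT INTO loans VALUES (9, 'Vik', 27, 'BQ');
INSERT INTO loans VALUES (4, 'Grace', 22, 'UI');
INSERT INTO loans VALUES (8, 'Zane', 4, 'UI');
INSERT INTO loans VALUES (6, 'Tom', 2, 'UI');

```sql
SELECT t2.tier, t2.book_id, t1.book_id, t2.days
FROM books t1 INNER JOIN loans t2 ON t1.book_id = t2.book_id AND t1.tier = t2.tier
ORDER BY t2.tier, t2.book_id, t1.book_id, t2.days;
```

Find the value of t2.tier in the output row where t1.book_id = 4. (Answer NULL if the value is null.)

INNER JOIN keeps only pairs where the ON condition holds.
Matching on t1.book_id = t2.book_id AND t1.tier = t2.tier. A NULL in a compared column never satisfies the condition.
- t1 (book_id=3, tier=BQ) has no partner → excluded.
- t1 (book_id=3, tier=UI) has no partner → excluded.
- t1 (book_id=4, tier=BQ) pairs with 1 row(s) of t2.
- t1 (book_id=2, tier=BQ) has no partner → excluded.
- t1 (book_id=3, tier=UI) has no partner → excluded.
- t1 (book_id=3, tier=BQ) has no partner → excluded.
- t1 (book_id=NULL, tier=GN) has no partner → excluded.

BQ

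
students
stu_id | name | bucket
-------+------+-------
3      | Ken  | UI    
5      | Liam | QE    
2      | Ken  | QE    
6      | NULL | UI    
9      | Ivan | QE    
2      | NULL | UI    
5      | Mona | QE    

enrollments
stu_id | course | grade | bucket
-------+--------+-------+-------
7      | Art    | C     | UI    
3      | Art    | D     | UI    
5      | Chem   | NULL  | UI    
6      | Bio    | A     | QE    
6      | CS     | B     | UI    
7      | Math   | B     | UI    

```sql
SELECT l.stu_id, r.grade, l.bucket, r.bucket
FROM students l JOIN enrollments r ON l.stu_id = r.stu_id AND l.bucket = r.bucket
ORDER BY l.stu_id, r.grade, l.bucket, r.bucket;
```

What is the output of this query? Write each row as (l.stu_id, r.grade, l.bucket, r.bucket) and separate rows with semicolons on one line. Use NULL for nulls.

INNER JOIN keeps only pairs where the ON condition holds.
Matching on l.stu_id = r.stu_id AND l.bucket = r.bucket.
- stu_id=3, bucket=UI: 1 matching r row(s), so 1 row(s) emitted.
- stu_id=5, bucket=QE: no matching r row, dropped.
- stu_id=2, bucket=QE: no matching r row, dropped.
- stu_id=6, bucket=UI: 1 matching r row(s), so 1 row(s) emitted.
- stu_id=9, bucket=QE: no matching r row, dropped.
- stu_id=2, bucket=UI: no matching r row, dropped.
- stu_id=5, bucket=QE: no matching r row, dropped.
After projecting and ordering:
l.stu_id | r.grade | l.bucket | r.bucket
3 | D | UI | UI
6 | B | UI | UI

(3, D, UI, UI); (6, B, UI, UI)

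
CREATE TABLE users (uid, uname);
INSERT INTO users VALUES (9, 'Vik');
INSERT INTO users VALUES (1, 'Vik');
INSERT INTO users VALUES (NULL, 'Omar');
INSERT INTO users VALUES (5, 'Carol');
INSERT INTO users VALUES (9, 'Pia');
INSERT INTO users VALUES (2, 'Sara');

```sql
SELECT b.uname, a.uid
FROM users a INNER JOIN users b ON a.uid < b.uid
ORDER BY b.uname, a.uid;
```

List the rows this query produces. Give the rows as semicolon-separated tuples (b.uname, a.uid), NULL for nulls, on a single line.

(Carol, 1); (Carol, 2); (Pia, 1); (Pia, 2); (Pia, 5); (Sara, 1); (Vik, 1); (Vik, 2); (Vik, 5)

INNER JOIN keeps only pairs where the ON condition holds.
Matching on a.uid < b.uid. A NULL in a compared column never satisfies the condition.
- a (uid=9) has no partner → excluded.
- a (uid=1) pairs with 4 row(s) of b.
- a (uid=NULL) has no partner → excluded.
- a (uid=5) pairs with 2 row(s) of b.
- a (uid=9) has no partner → excluded.
- a (uid=2) pairs with 3 row(s) of b.
After projecting and ordering:
b.uname | a.uid
Carol | 1
Carol | 2
Pia | 1
Pia | 2
Pia | 5
Sara | 1
Vik | 1
Vik | 2
Vik | 5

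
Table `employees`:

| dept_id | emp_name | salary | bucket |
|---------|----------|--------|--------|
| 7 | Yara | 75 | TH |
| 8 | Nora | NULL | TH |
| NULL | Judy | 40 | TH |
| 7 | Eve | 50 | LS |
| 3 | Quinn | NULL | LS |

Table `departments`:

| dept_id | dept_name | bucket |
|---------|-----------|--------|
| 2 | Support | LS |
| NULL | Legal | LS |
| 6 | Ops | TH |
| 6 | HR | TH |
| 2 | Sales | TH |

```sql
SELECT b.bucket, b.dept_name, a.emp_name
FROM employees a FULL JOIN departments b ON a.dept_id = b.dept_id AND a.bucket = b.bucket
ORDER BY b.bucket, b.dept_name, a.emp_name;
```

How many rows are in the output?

10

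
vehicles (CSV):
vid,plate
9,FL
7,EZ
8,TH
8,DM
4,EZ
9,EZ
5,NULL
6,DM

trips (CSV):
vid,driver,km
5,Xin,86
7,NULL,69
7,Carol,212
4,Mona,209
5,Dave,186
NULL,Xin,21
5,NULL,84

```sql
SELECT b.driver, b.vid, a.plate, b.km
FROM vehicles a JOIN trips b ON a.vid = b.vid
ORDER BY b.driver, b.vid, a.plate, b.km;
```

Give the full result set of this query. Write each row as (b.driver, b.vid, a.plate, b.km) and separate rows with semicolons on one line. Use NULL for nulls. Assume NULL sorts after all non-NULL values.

INNER JOIN keeps only pairs where the ON condition holds.
Matching on a.vid = b.vid. A NULL in a compared column never satisfies the condition.
- a[0] vid=9 → no match; dropped.
- a[1] vid=7 → 2 match(es) in b → 2 row(s).
- a[2] vid=8 → no match; dropped.
- a[3] vid=8 → no match; dropped.
- a[4] vid=4 → 1 match(es) in b → 1 row(s).
- a[5] vid=9 → no match; dropped.
- a[6] vid=5 → 3 match(es) in b → 3 row(s).
- a[7] vid=6 → no match; dropped.
After projecting and ordering:
b.driver | b.vid | a.plate | b.km
Carol | 7 | EZ | 212
Dave | 5 | NULL | 186
Mona | 4 | EZ | 209
Xin | 5 | NULL | 86
NULL | 5 | NULL | 84
NULL | 7 | EZ | 69

(Carol, 7, EZ, 212); (Dave, 5, NULL, 186); (Mona, 4, EZ, 209); (Xin, 5, NULL, 86); (NULL, 5, NULL, 84); (NULL, 7, EZ, 69)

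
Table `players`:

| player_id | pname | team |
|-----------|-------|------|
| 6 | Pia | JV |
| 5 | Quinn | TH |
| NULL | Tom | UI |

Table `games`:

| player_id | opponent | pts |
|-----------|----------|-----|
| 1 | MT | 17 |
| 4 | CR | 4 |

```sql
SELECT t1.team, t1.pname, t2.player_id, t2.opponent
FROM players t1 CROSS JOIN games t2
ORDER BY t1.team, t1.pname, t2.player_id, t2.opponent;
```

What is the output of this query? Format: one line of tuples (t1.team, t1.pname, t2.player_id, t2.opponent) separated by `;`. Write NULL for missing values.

(JV, Pia, 1, MT); (JV, Pia, 4, CR); (TH, Quinn, 1, MT); (TH, Quinn, 4, CR); (UI, Tom, 1, MT); (UI, Tom, 4, CR)

CROSS JOIN pairs every row of `players` with every row of `games`: 3 × 2 = 6 rows.
After projecting and ordering:
t1.team | t1.pname | t2.player_id | t2.opponent
JV | Pia | 1 | MT
JV | Pia | 4 | CR
TH | Quinn | 1 | MT
TH | Quinn | 4 | CR
UI | Tom | 1 | MT
UI | Tom | 4 | CR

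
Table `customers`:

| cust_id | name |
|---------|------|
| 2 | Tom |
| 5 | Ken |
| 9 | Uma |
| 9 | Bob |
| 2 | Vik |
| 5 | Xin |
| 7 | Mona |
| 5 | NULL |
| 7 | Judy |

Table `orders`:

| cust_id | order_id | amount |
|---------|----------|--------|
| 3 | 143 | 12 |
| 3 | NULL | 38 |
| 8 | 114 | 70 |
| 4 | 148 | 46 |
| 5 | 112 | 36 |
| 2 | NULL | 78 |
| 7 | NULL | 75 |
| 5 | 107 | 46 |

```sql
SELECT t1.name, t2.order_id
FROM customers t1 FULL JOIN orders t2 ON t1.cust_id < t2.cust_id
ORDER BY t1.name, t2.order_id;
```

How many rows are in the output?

FULL OUTER JOIN keeps every row from both sides; unmatched rows get NULL for the other side's columns.
Matching on t1.cust_id < t2.cust_id.
- cust_id=2: 7 matching t2 row(s), so 7 row(s) emitted.
- cust_id=5: 2 matching t2 row(s), so 2 row(s) emitted.
- cust_id=9: no t2 row matches, row kept with t2 columns NULL.
- cust_id=9: no t2 row matches, row kept with t2 columns NULL.
- cust_id=2: 7 matching t2 row(s), so 7 row(s) emitted.
- cust_id=5: 2 matching t2 row(s), so 2 row(s) emitted.
- cust_id=7: 1 matching t2 row(s), so 1 row(s) emitted.
- cust_id=5: 2 matching t2 row(s), so 2 row(s) emitted.
- cust_id=7: 1 matching t2 row(s), so 1 row(s) emitted.
- 1 t2 row(s) had no t1 match → kept, t1 columns NULL.
Total: 22 matched + 3 padded = 25 rows.

25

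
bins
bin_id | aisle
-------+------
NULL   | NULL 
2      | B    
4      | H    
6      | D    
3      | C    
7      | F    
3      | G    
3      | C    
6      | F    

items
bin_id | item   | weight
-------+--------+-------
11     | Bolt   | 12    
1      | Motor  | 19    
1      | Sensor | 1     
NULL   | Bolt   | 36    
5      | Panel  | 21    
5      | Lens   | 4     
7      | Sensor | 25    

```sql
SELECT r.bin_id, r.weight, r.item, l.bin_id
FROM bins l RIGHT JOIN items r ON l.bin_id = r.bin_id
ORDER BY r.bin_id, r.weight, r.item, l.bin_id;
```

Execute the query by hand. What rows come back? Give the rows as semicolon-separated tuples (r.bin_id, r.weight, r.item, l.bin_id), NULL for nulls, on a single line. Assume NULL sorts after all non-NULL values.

(1, 1, Sensor, NULL); (1, 19, Motor, NULL); (5, 4, Lens, NULL); (5, 21, Panel, NULL); (7, 25, Sensor, 7); (11, 12, Bolt, NULL); (NULL, 36, Bolt, NULL)

RIGHT JOIN keeps every row from `items`; unmatched rows get NULL for `bins`'s columns.
Matching on l.bin_id = r.bin_id. A NULL in a compared column never satisfies the condition.
Matched pairs: 1; unmatched r rows kept: 6.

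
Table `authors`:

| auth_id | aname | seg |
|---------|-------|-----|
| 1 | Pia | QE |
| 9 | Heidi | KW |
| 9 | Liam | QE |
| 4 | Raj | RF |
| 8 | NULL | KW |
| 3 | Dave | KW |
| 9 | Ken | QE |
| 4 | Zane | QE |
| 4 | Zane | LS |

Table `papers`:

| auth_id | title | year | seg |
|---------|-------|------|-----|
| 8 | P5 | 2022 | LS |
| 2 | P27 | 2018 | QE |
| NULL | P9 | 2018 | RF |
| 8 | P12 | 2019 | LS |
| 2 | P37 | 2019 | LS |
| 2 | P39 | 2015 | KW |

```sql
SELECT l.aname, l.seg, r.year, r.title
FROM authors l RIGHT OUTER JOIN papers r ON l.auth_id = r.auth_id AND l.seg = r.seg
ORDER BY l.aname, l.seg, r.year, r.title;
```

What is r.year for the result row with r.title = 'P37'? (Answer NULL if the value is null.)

2019

RIGHT JOIN keeps every row from `papers`; unmatched rows get NULL for `authors`'s columns.
Matching on l.auth_id = r.auth_id AND l.seg = r.seg. A NULL in a compared column never satisfies the condition.
- l (auth_id=1, seg=QE) has no partner in r.
- l (auth_id=9, seg=KW) has no partner in r.
- l (auth_id=9, seg=QE) has no partner in r.
- l (auth_id=4, seg=RF) has no partner in r.
- l (auth_id=8, seg=KW) has no partner in r.
- l (auth_id=3, seg=KW) has no partner in r.
- l (auth_id=9, seg=QE) has no partner in r.
- l (auth_id=4, seg=QE) has no partner in r.
- l (auth_id=4, seg=LS) has no partner in r.
- 6 r row(s) had no l match → kept, l columns NULL.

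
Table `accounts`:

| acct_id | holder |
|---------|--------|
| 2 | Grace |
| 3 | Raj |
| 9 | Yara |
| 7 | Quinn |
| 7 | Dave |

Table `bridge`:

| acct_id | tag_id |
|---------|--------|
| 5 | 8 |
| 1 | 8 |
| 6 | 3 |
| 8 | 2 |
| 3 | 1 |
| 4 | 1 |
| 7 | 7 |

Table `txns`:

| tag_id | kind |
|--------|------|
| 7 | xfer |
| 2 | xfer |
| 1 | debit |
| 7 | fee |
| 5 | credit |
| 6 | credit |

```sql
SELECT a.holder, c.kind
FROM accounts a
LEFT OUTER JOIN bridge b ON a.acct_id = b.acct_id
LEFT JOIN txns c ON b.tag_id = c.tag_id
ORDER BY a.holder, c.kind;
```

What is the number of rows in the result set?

Step 1 — a LEFT JOIN b on acct_id → 5 row(s).
Then LEFT JOIN `txns c` on tag_id: each of those 5 rows is kept; rows whose b.tag_id has no match in c get NULL for c's columns.
Result: 7 row(s).

7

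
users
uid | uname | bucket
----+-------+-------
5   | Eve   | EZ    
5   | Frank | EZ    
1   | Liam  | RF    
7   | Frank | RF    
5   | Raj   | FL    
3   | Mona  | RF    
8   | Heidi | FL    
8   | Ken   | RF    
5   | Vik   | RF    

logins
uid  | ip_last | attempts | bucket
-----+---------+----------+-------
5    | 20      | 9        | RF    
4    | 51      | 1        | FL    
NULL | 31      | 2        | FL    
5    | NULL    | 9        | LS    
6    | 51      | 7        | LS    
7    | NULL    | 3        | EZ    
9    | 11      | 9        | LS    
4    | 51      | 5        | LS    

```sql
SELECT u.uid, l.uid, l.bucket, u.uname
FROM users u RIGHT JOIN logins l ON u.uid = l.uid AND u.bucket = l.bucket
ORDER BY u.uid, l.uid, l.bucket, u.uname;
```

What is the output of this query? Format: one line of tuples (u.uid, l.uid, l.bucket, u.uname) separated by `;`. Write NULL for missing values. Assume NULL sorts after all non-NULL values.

(5, 5, RF, Vik); (NULL, 4, FL, NULL); (NULL, 4, LS, NULL); (NULL, 5, LS, NULL); (NULL, 6, LS, NULL); (NULL, 7, EZ, NULL); (NULL, 9, LS, NULL); (NULL, NULL, FL, NULL)

RIGHT JOIN keeps every row from `logins`; unmatched rows get NULL for `users`'s columns.
Matching on u.uid = l.uid AND u.bucket = l.bucket. A NULL in a compared column never satisfies the condition.
Matched pairs: 1; unmatched l rows kept: 7.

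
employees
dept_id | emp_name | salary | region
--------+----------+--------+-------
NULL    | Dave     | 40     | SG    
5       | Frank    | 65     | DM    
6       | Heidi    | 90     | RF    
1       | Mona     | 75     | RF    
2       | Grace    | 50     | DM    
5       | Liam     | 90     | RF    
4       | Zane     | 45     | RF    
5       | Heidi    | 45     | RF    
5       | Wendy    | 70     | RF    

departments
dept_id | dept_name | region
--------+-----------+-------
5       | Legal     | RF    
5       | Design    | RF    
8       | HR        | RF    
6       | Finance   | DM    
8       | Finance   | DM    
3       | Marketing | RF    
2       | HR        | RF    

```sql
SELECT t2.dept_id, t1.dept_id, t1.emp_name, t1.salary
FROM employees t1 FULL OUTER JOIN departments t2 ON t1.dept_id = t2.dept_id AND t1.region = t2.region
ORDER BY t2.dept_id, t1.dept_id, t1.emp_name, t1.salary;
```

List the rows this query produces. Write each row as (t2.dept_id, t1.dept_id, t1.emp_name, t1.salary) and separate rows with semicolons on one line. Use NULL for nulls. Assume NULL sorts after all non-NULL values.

FULL OUTER JOIN keeps every row from both sides; unmatched rows get NULL for the other side's columns.
Matching on t1.dept_id = t2.dept_id AND t1.region = t2.region. A NULL in a compared column never satisfies the condition.
Matched pairs: 6; unmatched t1 rows kept: 6; unmatched t2 rows kept: 5.

(2, NULL, NULL, NULL); (3, NULL, NULL, NULL); (5, 5, Heidi, 45); (5, 5, Heidi, 45); (5, 5, Liam, 90); (5, 5, Liam, 90); (5, 5, Wendy, 70); (5, 5, Wendy, 70); (6, NULL, NULL, NULL); (8, NULL, NULL, NULL); (8, NULL, NULL, NULL); (NULL, 1, Mona, 75); (NULL, 2, Grace, 50); (NULL, 4, Zane, 45); (NULL, 5, Frank, 65); (NULL, 6, Heidi, 90); (NULL, NULL, Dave, 40)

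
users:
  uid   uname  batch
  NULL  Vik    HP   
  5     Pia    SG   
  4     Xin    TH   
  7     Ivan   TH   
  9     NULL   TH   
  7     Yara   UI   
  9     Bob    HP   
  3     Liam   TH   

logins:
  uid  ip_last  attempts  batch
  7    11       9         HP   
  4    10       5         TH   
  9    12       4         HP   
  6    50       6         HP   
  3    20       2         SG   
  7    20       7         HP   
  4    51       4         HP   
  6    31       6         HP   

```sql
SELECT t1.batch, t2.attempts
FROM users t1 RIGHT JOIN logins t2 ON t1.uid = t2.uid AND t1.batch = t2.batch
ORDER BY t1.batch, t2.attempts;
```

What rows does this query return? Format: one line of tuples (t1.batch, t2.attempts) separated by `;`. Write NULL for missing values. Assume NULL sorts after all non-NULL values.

RIGHT JOIN keeps every row from `logins`; unmatched rows get NULL for `users`'s columns.
Matching on t1.uid = t2.uid AND t1.batch = t2.batch. A NULL in a compared column never satisfies the condition.
- uid=NULL, batch=HP: no matching t2 row.
- uid=5, batch=SG: no matching t2 row.
- uid=4, batch=TH: 1 matching t2 row(s), so 1 row(s) emitted.
- uid=7, batch=TH: no matching t2 row.
- uid=9, batch=TH: no matching t2 row.
- uid=7, batch=UI: no matching t2 row.
- uid=9, batch=HP: 1 matching t2 row(s), so 1 row(s) emitted.
- uid=3, batch=TH: no matching t2 row.
- 6 t2 row(s) had no t1 match → kept, t1 columns NULL.
After projecting and ordering:
t1.batch | t2.attempts
HP | 4
TH | 5
NULL | 2
NULL | 4
NULL | 6
NULL | 6
NULL | 7
NULL | 9

(HP, 4); (TH, 5); (NULL, 2); (NULL, 4); (NULL, 6); (NULL, 6); (NULL, 7); (NULL, 9)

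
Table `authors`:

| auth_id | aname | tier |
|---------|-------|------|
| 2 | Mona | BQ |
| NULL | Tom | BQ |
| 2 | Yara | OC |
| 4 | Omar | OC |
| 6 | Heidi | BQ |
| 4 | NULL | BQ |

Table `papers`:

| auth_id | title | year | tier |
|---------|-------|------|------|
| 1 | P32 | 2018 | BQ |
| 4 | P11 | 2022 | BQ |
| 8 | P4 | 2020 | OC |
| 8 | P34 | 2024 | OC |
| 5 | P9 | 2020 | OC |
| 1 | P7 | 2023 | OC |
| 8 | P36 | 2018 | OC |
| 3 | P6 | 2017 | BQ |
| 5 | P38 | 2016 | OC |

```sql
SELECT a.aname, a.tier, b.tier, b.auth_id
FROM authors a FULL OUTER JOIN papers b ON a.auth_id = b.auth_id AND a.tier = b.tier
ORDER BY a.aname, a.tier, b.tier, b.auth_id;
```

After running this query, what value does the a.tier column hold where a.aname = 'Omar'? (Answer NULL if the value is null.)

OC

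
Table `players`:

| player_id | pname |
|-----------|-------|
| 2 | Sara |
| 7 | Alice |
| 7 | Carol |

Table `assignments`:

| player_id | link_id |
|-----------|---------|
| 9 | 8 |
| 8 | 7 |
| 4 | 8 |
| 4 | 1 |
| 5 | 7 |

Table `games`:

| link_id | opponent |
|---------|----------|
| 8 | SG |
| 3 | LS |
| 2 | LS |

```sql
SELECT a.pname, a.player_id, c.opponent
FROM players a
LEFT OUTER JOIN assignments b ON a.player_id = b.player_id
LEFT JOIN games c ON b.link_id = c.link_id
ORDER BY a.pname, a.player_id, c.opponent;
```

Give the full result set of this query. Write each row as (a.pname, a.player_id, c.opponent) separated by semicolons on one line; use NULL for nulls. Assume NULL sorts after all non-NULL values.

(Alice, 7, NULL); (Carol, 7, NULL); (Sara, 2, NULL)

Step 1 — a LEFT JOIN b on player_id → 3 row(s).
Then LEFT JOIN `games c` on link_id: each of those 3 rows is kept; rows whose b.link_id has no match in c get NULL for c's columns.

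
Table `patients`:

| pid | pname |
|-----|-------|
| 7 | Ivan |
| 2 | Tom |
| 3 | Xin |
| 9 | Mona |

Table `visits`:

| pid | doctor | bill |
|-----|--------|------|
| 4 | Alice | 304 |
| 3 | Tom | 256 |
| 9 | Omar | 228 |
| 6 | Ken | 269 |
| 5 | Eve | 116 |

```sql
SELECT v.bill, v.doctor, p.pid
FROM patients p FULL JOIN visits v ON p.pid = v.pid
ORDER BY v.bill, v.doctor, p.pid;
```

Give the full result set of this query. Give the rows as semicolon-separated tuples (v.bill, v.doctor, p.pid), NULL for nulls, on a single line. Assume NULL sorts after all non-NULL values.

FULL OUTER JOIN keeps every row from both sides; unmatched rows get NULL for the other side's columns.
Matching on p.pid = v.pid.
- p row (pid=7): no match → kept, v columns NULL.
- p row (pid=2): no match → kept, v columns NULL.
- p row (pid=3): matches 1 v row(s) → 1 output row(s).
- p row (pid=9): matches 1 v row(s) → 1 output row(s).
- 3 row(s) from v found no p partner → padded with NULL.
After projecting and ordering:
v.bill | v.doctor | p.pid
116 | Eve | NULL
228 | Omar | 9
256 | Tom | 3
269 | Ken | NULL
304 | Alice | NULL
NULL | NULL | 2
NULL | NULL | 7

(116, Eve, NULL); (228, Omar, 9); (256, Tom, 3); (269, Ken, NULL); (304, Alice, NULL); (NULL, NULL, 2); (NULL, NULL, 7)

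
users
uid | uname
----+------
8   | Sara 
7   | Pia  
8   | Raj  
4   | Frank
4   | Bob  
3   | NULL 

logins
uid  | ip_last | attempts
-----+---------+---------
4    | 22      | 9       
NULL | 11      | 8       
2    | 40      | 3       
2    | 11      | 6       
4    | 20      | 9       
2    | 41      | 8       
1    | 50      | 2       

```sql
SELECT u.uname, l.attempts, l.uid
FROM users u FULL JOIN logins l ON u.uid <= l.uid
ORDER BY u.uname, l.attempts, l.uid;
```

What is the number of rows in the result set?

FULL OUTER JOIN keeps every row from both sides; unmatched rows get NULL for the other side's columns.
Matching on u.uid <= l.uid. A NULL in a compared column never satisfies the condition.
Matched pairs: 6; unmatched u rows kept: 3; unmatched l rows kept: 5.
Total: 6 matched + 8 padded = 14 rows.

14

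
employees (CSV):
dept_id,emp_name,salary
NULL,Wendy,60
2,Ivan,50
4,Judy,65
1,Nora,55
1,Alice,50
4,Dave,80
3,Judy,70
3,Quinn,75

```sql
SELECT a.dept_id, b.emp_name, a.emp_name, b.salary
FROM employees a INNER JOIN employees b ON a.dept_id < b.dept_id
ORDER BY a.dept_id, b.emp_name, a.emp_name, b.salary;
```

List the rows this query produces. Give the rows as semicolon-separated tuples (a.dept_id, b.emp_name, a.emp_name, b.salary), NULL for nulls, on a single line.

INNER JOIN keeps only pairs where the ON condition holds.
Matching on a.dept_id < b.dept_id. A NULL in a compared column never satisfies the condition.
Matched pairs: 18.

(1, Dave, Alice, 80); (1, Dave, Nora, 80); (1, Ivan, Alice, 50); (1, Ivan, Nora, 50); (1, Judy, Alice, 65); (1, Judy, Alice, 70); (1, Judy, Nora, 65); (1, Judy, Nora, 70); (1, Quinn, Alice, 75); (1, Quinn, Nora, 75); (2, Dave, Ivan, 80); (2, Judy, Ivan, 65); (2, Judy, Ivan, 70); (2, Quinn, Ivan, 75); (3, Dave, Judy, 80); (3, Dave, Quinn, 80); (3, Judy, Judy, 65); (3, Judy, Quinn, 65)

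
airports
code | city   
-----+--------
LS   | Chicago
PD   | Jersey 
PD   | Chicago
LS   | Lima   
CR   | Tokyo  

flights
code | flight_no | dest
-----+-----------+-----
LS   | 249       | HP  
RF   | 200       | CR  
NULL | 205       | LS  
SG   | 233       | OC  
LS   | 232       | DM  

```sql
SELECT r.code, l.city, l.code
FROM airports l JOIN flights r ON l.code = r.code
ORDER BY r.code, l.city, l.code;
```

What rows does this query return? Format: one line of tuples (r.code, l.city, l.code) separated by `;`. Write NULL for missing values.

(LS, Chicago, LS); (LS, Chicago, LS); (LS, Lima, LS); (LS, Lima, LS)

INNER JOIN keeps only pairs where the ON condition holds.
Matching on l.code = r.code. A NULL in a compared column never satisfies the condition.
Matched pairs: 4.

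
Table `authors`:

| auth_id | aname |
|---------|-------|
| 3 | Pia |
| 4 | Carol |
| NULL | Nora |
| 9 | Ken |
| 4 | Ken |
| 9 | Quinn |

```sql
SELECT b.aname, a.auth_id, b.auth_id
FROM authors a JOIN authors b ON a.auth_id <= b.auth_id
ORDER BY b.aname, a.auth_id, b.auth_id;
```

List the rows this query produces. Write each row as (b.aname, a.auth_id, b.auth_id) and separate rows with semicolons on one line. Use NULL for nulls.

(Carol, 3, 4); (Carol, 4, 4); (Carol, 4, 4); (Ken, 3, 4); (Ken, 3, 9); (Ken, 4, 4); (Ken, 4, 4); (Ken, 4, 9); (Ken, 4, 9); (Ken, 9, 9); (Ken, 9, 9); (Pia, 3, 3); (Quinn, 3, 9); (Quinn, 4, 9); (Quinn, 4, 9); (Quinn, 9, 9); (Quinn, 9, 9)

INNER JOIN keeps only pairs where the ON condition holds.
Matching on a.auth_id <= b.auth_id. A NULL in a compared column never satisfies the condition.
Matched pairs: 17.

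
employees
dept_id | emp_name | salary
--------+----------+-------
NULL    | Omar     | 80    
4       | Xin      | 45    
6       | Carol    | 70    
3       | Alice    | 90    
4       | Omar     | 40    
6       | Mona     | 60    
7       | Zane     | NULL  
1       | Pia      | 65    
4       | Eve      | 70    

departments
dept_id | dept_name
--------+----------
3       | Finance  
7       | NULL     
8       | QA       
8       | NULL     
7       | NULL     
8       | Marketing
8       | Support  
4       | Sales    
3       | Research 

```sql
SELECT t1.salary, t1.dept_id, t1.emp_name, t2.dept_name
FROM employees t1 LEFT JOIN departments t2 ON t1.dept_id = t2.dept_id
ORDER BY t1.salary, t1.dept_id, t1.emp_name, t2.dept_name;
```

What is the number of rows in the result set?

11

LEFT JOIN keeps every row from `employees`; unmatched rows get NULL for `departments`'s columns.
Matching on t1.dept_id = t2.dept_id. A NULL in a compared column never satisfies the condition.
- t1[0] dept_id=NULL → no match; kept with NULLs on the t2 side.
- t1[1] dept_id=4 → 1 match(es) in t2 → 1 row(s).
- t1[2] dept_id=6 → no match; kept with NULLs on the t2 side.
- t1[3] dept_id=3 → 2 match(es) in t2 → 2 row(s).
- t1[4] dept_id=4 → 1 match(es) in t2 → 1 row(s).
- t1[5] dept_id=6 → no match; kept with NULLs on the t2 side.
- t1[6] dept_id=7 → 2 match(es) in t2 → 2 row(s).
- t1[7] dept_id=1 → no match; kept with NULLs on the t2 side.
- t1[8] dept_id=4 → 1 match(es) in t2 → 1 row(s).
Total: 7 matched + 4 padded = 11 rows.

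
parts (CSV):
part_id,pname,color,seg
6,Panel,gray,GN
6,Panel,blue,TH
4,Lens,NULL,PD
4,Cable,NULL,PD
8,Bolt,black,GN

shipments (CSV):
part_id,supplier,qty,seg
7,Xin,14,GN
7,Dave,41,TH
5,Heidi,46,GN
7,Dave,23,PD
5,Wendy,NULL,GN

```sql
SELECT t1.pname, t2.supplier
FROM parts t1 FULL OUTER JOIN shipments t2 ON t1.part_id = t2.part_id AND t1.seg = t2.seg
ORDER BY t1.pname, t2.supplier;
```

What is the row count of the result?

10

FULL OUTER JOIN keeps every row from both sides; unmatched rows get NULL for the other side's columns.
Matching on t1.part_id = t2.part_id AND t1.seg = t2.seg.
- t1 row (part_id=6, seg=GN): no match → kept, t2 columns NULL.
- t1 row (part_id=6, seg=TH): no match → kept, t2 columns NULL.
- t1 row (part_id=4, seg=PD): no match → kept, t2 columns NULL.
- t1 row (part_id=4, seg=PD): no match → kept, t2 columns NULL.
- t1 row (part_id=8, seg=GN): no match → kept, t2 columns NULL.
- 5 t2 row(s) had no t1 match → kept, t1 columns NULL.
Total: 0 matched + 10 padded = 10 rows.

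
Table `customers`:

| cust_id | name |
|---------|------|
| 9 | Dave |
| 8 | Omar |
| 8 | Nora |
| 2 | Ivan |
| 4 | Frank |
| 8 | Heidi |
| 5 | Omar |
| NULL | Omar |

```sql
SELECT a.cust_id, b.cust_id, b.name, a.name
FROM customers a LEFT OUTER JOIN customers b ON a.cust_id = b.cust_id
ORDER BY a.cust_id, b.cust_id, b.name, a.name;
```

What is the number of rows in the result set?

LEFT JOIN keeps every row from `customers a`; unmatched rows get NULL for `customers b`'s columns.
Matching on a.cust_id = b.cust_id. A NULL in a compared column never satisfies the condition.
- a (cust_id=9) pairs with 1 row(s) of b.
- a (cust_id=8) pairs with 3 row(s) of b.
- a (cust_id=8) pairs with 3 row(s) of b.
- a (cust_id=2) pairs with 1 row(s) of b.
- a (cust_id=4) pairs with 1 row(s) of b.
- a (cust_id=8) pairs with 3 row(s) of b.
- a (cust_id=5) pairs with 1 row(s) of b.
- a (cust_id=NULL) has no partner → padded with NULL.
Total: 13 matched + 1 padded = 14 rows.

14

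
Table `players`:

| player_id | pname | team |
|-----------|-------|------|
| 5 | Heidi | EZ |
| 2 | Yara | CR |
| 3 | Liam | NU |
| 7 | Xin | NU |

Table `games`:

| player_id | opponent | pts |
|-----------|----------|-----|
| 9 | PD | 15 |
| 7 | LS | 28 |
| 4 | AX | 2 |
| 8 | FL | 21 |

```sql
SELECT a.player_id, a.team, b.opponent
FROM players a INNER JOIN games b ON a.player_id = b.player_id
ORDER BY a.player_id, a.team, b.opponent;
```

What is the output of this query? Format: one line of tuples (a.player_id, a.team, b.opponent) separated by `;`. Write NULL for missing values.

INNER JOIN keeps only pairs where the ON condition holds.
Matching on a.player_id = b.player_id.
- player_id=5: no matching b row, dropped.
- player_id=2: no matching b row, dropped.
- player_id=3: no matching b row, dropped.
- player_id=7: 1 matching b row(s), so 1 row(s) emitted.
After projecting and ordering:
a.player_id | a.team | b.opponent
7 | NU | LS

(7, NU, LS)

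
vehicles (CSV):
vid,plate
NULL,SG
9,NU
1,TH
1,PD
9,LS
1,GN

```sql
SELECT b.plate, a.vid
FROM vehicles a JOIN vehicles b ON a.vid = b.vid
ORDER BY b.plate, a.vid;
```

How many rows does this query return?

INNER JOIN keeps only pairs where the ON condition holds.
Matching on a.vid = b.vid. A NULL in a compared column never satisfies the condition.
- a (vid=NULL) has no partner → excluded.
- a (vid=9) pairs with 2 row(s) of b.
- a (vid=1) pairs with 3 row(s) of b.
- a (vid=1) pairs with 3 row(s) of b.
- a (vid=9) pairs with 2 row(s) of b.
- a (vid=1) pairs with 3 row(s) of b.
Total: 13 rows.

13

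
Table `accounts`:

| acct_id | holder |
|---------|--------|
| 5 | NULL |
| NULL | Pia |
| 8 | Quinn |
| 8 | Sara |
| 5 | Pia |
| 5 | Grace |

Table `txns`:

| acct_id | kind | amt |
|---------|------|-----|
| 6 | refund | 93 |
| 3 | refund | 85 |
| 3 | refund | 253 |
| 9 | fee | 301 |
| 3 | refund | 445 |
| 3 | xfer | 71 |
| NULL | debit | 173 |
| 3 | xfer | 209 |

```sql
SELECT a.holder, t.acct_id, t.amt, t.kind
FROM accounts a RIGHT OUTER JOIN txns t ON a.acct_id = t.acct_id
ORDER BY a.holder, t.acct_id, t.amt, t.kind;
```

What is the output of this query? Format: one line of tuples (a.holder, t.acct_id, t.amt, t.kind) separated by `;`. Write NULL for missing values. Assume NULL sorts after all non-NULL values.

(NULL, 3, 71, xfer); (NULL, 3, 85, refund); (NULL, 3, 209, xfer); (NULL, 3, 253, refund); (NULL, 3, 445, refund); (NULL, 6, 93, refund); (NULL, 9, 301, fee); (NULL, NULL, 173, debit)

RIGHT JOIN keeps every row from `txns`; unmatched rows get NULL for `accounts`'s columns.
Matching on a.acct_id = t.acct_id. A NULL in a compared column never satisfies the condition.
- a[0] acct_id=5 → no match.
- a[1] acct_id=NULL → no match.
- a[2] acct_id=8 → no match.
- a[3] acct_id=8 → no match.
- a[4] acct_id=5 → no match.
- a[5] acct_id=5 → no match.
- 8 t row(s) had no a match → kept, a columns NULL.
After projecting and ordering:
a.holder | t.acct_id | t.amt | t.kind
NULL | 3 | 71 | xfer
NULL | 3 | 85 | refund
NULL | 3 | 209 | xfer
NULL | 3 | 253 | refund
NULL | 3 | 445 | refund
NULL | 6 | 93 | refund
NULL | 9 | 301 | fee
NULL | NULL | 173 | debit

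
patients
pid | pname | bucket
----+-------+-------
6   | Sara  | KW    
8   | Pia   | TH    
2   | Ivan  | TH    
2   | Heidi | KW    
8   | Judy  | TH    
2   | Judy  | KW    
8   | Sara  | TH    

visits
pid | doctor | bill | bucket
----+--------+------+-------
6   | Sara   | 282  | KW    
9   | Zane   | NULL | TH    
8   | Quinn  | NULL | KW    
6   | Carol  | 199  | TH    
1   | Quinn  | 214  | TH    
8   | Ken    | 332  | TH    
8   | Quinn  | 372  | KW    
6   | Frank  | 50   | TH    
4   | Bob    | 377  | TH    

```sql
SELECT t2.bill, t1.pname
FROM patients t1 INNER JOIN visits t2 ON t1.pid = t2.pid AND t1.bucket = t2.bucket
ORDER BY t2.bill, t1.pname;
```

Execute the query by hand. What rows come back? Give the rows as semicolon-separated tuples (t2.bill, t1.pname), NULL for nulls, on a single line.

INNER JOIN keeps only pairs where the ON condition holds.
Matching on t1.pid = t2.pid AND t1.bucket = t2.bucket.
- pid=6, bucket=KW: 1 matching t2 row(s), so 1 row(s) emitted.
- pid=8, bucket=TH: 1 matching t2 row(s), so 1 row(s) emitted.
- pid=2, bucket=TH: no matching t2 row, dropped.
- pid=2, bucket=KW: no matching t2 row, dropped.
- pid=8, bucket=TH: 1 matching t2 row(s), so 1 row(s) emitted.
- pid=2, bucket=KW: no matching t2 row, dropped.
- pid=8, bucket=TH: 1 matching t2 row(s), so 1 row(s) emitted.
After projecting and ordering:
t2.bill | t1.pname
282 | Sara
332 | Judy
332 | Pia
332 | Sara

(282, Sara); (332, Judy); (332, Pia); (332, Sara)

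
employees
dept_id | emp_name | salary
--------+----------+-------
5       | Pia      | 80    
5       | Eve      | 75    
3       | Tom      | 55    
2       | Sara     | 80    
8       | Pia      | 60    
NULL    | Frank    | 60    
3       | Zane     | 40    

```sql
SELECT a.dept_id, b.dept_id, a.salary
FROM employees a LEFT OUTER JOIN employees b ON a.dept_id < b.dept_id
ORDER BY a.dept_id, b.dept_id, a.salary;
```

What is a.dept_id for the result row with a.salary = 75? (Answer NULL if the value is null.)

LEFT JOIN keeps every row from `employees a`; unmatched rows get NULL for `employees b`'s columns.
Matching on a.dept_id < b.dept_id. A NULL in a compared column never satisfies the condition.
Matched pairs: 13; unmatched a rows kept: 2.

5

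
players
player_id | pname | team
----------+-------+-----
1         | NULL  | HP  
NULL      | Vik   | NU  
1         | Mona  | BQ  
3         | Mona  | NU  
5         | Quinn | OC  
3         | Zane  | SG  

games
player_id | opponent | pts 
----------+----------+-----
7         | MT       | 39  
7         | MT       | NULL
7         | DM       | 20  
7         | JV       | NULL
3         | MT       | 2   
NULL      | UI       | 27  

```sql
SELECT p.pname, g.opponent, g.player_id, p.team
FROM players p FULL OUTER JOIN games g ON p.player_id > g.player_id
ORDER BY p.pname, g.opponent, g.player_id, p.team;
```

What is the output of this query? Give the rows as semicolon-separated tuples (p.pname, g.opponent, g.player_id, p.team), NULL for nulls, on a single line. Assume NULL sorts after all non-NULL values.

(Mona, NULL, NULL, BQ); (Mona, NULL, NULL, NU); (Quinn, MT, 3, OC); (Vik, NULL, NULL, NU); (Zane, NULL, NULL, SG); (NULL, DM, 7, NULL); (NULL, JV, 7, NULL); (NULL, MT, 7, NULL); (NULL, MT, 7, NULL); (NULL, UI, NULL, NULL); (NULL, NULL, NULL, HP)

FULL OUTER JOIN keeps every row from both sides; unmatched rows get NULL for the other side's columns.
Matching on p.player_id > g.player_id. A NULL in a compared column never satisfies the condition.
- p[0] player_id=1 → no match; kept with NULLs on the g side.
- p[1] player_id=NULL → no match; kept with NULLs on the g side.
- p[2] player_id=1 → no match; kept with NULLs on the g side.
- p[3] player_id=3 → no match; kept with NULLs on the g side.
- p[4] player_id=5 → 1 match(es) in g → 1 row(s).
- p[5] player_id=3 → no match; kept with NULLs on the g side.
- plus 5 unmatched g row(s), each kept with NULL p columns.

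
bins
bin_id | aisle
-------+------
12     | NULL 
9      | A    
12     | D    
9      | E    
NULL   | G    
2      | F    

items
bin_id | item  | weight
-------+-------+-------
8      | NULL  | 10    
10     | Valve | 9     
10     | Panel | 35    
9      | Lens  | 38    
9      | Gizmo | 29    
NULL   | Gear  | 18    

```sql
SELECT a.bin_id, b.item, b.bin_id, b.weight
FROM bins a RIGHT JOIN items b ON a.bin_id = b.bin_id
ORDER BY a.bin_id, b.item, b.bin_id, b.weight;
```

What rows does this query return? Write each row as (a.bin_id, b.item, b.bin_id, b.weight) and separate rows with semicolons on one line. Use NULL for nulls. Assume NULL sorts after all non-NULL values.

RIGHT JOIN keeps every row from `items`; unmatched rows get NULL for `bins`'s columns.
Matching on a.bin_id = b.bin_id. A NULL in a compared column never satisfies the condition.
- a row (bin_id=12): no match.
- a row (bin_id=9): matches 2 b row(s) → 2 output row(s).
- a row (bin_id=12): no match.
- a row (bin_id=9): matches 2 b row(s) → 2 output row(s).
- a row (bin_id=NULL): no match.
- a row (bin_id=2): no match.
- 4 b row(s) had no a match → kept, a columns NULL.
After projecting and ordering:
a.bin_id | b.item | b.bin_id | b.weight
9 | Gizmo | 9 | 29
9 | Gizmo | 9 | 29
9 | Lens | 9 | 38
9 | Lens | 9 | 38
NULL | Gear | NULL | 18
NULL | Panel | 10 | 35
NULL | Valve | 10 | 9
NULL | NULL | 8 | 10

(9, Gizmo, 9, 29); (9, Gizmo, 9, 29); (9, Lens, 9, 38); (9, Lens, 9, 38); (NULL, Gear, NULL, 18); (NULL, Panel, 10, 35); (NULL, Valve, 10, 9); (NULL, NULL, 8, 10)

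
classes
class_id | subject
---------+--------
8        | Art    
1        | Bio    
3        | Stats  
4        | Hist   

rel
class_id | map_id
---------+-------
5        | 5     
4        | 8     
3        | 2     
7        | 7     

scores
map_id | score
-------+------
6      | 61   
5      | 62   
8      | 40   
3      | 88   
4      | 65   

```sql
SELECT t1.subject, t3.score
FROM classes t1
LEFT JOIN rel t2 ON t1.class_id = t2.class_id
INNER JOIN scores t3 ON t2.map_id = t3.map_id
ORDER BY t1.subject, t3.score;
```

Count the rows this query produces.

1

Joins associate left-to-right: classes LEFT JOIN rel on class_id gives 4 intermediate row(s).
Then INNER JOIN `scores t3` on map_id: keep only rows whose t2.map_id appears in t3.
Result: 1 row(s).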